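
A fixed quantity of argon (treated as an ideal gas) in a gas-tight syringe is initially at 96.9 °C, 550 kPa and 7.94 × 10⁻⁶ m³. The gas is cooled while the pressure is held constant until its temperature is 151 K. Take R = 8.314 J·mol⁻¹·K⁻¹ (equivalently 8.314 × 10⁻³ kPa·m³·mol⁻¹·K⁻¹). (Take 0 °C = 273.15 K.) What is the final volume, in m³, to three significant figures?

V₂ ≈ 3.24e-06 m³

Convert: T₁ = 370.0 K.
Isobaric, so V/T is constant: P₂ = P₁; V₂ = V₁·(T₂/T₁) = 3.240e-06 m³.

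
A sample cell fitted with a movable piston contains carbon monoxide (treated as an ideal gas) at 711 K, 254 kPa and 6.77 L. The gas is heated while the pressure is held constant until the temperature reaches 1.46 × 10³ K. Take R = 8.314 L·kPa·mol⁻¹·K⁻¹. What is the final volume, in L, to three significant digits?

P constant ⇒ V ∝ T: P₂ = P₁; V₂ = V₁·(T₂/T₁) = 13.90 L.

V₂ ≈ 13.9 L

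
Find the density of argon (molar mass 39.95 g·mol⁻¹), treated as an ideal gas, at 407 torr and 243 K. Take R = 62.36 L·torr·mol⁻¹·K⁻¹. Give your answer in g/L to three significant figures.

ρ ≈ 1.07 g/L

ρ = PM/(RT) = (407 × 39.95) / (62.36 × 243.0)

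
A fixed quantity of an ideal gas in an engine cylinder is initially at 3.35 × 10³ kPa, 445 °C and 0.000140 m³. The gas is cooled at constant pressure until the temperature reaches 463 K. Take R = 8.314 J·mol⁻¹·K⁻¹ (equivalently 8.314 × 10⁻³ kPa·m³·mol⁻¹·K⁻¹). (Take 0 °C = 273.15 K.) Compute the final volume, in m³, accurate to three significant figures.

V₂ ≈ 9.03e-05 m³

Convert: T₁ = 718.1 K.
Isobaric, so V/T is constant: P₂ = P₁; V₂ = V₁·(T₂/T₁) = 9.026e-05 m³.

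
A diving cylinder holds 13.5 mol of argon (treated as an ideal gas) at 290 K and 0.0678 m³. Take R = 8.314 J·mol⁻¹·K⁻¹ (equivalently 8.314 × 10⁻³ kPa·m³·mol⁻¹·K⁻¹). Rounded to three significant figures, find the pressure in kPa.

P ≈ 480 kPa

PV = nRT ⇒ P = nRT/V = (13.5 × 8.314 × 10⁻³ × 290) / 0.0678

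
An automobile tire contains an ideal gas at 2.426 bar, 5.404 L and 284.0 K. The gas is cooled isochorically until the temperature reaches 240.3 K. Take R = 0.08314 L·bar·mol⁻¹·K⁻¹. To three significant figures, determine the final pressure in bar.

V constant ⇒ P ∝ T: V₂ = V₁; P₂ = P₁·(T₂/T₁) = 2.053 bar.

P₂ ≈ 2.05 bar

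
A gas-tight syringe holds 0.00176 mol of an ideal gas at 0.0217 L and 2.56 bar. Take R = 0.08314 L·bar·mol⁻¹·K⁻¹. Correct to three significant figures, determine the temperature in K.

PV = nRT ⇒ T = PV/(nR) = (2.56 × 0.0217) / (0.00176 × 0.08314)

T ≈ 380 K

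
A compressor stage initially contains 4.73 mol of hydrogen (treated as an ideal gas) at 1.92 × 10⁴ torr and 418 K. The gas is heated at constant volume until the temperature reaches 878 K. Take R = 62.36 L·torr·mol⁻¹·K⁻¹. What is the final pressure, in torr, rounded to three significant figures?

P₂ ≈ 4.03e+04 torr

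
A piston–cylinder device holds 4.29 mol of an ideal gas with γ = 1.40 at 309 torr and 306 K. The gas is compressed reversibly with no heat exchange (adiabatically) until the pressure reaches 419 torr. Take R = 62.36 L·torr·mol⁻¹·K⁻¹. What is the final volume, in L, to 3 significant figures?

V₂ ≈ 213 L

From PV = nRT: V₁ = nRT₁/P₁ = 264.9 L.
Adiabatic (γ = 1.40), T V^(γ−1) and P V^γ constant: T₂ = T₁·(P₂/P₁)^((γ−1)/γ) = 333.8 K; V₂ = V₁·(P₁/P₂)^(1/γ) = 213.1 L.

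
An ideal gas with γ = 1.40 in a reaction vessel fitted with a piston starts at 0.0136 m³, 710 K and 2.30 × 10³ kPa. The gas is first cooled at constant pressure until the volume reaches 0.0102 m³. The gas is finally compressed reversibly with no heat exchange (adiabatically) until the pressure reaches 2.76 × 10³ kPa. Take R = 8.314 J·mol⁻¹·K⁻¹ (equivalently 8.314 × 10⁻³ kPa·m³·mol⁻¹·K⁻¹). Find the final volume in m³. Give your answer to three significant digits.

V₃ ≈ 0.00895 m³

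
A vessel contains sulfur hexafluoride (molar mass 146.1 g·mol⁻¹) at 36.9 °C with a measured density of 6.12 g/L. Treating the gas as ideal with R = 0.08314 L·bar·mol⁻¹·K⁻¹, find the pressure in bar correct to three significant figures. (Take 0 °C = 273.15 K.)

P ≈ 1.08 bar

ρ = PM/(RT) ⇒ P = ρRT/M = (6.12 × 0.08314 × 310.0) / 146.1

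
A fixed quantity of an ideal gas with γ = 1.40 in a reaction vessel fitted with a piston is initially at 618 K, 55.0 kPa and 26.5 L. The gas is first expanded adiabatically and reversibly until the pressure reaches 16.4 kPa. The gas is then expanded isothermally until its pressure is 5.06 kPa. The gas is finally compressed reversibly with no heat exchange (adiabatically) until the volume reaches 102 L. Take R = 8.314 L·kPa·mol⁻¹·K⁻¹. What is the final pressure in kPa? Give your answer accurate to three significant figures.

Reversible adiabatic, γ = 1.40: T₂ = T₁·(P₂/P₁)^((γ−1)/γ) = 437.4 K; V₂ = V₁·(P₁/P₂)^(1/γ) = 62.90 L.
T constant ⇒ Boyle's law P V = const: T₃ = T₂; V₃ = V₂·(P₂/P₃) = 203.8 L.
Adiabatic (γ = 1.40), T V^(γ−1) and P V^γ constant: T₄ = T₃·(V₃/V₄)^(γ−1) = 576.9 K; P₄ = P₃·(V₃/V₄)^γ = 13.34 kPa.

P₄ ≈ 13.3 kPa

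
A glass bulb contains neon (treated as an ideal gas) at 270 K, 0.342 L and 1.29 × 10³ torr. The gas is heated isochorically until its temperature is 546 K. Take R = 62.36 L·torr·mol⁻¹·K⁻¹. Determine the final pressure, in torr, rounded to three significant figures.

Isochoric, so P/T is constant: V₂ = V₁; P₂ = P₁·(T₂/T₁) = 2609 torr.

P₂ ≈ 2.61e+03 torr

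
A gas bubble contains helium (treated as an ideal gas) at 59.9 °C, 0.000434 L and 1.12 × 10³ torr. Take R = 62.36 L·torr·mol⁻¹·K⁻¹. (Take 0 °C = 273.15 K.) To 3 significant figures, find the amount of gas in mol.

n ≈ 2.34e-05 mol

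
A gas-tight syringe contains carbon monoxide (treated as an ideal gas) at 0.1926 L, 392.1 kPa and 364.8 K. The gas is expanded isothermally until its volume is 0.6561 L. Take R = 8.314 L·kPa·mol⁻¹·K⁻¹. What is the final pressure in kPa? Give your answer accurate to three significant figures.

Isothermal, so P V is constant: T₂ = T₁; P₂ = P₁·(V₁/V₂) = 115.1 kPa.

P₂ ≈ 115 kPa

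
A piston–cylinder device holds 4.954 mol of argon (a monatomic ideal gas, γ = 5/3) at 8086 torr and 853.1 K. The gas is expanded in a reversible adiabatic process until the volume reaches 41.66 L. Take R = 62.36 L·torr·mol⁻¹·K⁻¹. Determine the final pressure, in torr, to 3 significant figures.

P₂ ≈ 5.37e+03 torr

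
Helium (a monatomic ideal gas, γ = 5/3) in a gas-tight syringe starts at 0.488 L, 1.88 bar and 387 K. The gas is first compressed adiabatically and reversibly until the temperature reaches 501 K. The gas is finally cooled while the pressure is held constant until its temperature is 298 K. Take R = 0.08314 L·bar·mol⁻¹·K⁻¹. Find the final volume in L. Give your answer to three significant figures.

V₃ ≈ 0.197 L

Adiabatic (γ = 5/3), T V^(γ−1) and P V^γ constant: P₂ = P₁·(T₂/T₁)^(γ/(γ−1)) = 3.585 bar; V₂ = V₁·(T₁/T₂)^(1/(γ−1)) = 0.3313 L.
Isobaric, so V/T is constant: P₃ = P₂; V₃ = V₂·(T₃/T₂) = 0.1971 L.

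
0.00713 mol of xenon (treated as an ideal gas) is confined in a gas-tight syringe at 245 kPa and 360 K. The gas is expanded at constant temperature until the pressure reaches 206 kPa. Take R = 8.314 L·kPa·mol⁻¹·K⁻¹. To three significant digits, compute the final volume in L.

From PV = nRT: V₁ = nRT₁/P₁ = 0.08710 L.
Isothermal, so P V is constant: T₂ = T₁; V₂ = V₁·(P₁/P₂) = 0.1036 L.

V₂ ≈ 0.104 L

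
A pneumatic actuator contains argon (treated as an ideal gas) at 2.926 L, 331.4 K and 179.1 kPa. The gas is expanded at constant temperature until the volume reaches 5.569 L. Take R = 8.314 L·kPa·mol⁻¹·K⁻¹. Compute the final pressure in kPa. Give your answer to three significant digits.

Isothermal, so P V is constant: T₂ = T₁; P₂ = P₁·(V₁/V₂) = 94.10 kPa.

P₂ ≈ 94.1 kPa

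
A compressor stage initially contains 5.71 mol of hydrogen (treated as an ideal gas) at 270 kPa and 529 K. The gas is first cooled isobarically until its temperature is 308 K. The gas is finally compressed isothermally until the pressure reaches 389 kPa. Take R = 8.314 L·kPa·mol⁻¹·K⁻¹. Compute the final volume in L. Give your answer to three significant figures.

V₃ ≈ 37.6 L

From PV = nRT: V₁ = nRT₁/P₁ = 93.01 L.
Isobaric, so V/T is constant: P₂ = P₁; V₂ = V₁·(T₂/T₁) = 54.15 L.
T constant ⇒ Boyle's law P V = const: T₃ = T₂; V₃ = V₂·(P₂/P₃) = 37.59 L.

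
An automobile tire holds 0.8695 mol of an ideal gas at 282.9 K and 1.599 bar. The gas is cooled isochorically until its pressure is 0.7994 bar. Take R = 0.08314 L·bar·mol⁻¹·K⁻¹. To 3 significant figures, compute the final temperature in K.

From PV = nRT: V₁ = nRT₁/P₁ = 12.79 L.
Isochoric, so P/T is constant: V₂ = V₁; T₂ = T₁·(P₂/P₁) = 141.4 K.

T₂ ≈ 141 K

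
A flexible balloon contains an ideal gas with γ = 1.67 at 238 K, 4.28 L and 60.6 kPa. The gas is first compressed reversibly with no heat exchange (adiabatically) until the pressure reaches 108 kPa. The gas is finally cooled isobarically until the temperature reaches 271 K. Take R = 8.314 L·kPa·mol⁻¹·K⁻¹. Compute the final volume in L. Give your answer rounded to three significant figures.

V₃ ≈ 2.73 L

Adiabatic (γ = 1.67), T V^(γ−1) and P V^γ constant: T₂ = T₁·(P₂/P₁)^((γ−1)/γ) = 300.1 K; V₂ = V₁·(P₁/P₂)^(1/γ) = 3.028 L.
P constant ⇒ V ∝ T: P₃ = P₂; V₃ = V₂·(T₃/T₂) = 2.735 L.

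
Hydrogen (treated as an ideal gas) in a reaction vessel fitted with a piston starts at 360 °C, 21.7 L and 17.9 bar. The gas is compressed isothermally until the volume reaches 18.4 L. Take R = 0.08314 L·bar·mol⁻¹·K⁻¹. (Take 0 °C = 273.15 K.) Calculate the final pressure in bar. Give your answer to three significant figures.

Convert: T₁ = 633.1 K.
T constant ⇒ Boyle's law P V = const: T₂ = T₁; P₂ = P₁·(V₁/V₂) = 21.11 bar.

P₂ ≈ 21.1 bar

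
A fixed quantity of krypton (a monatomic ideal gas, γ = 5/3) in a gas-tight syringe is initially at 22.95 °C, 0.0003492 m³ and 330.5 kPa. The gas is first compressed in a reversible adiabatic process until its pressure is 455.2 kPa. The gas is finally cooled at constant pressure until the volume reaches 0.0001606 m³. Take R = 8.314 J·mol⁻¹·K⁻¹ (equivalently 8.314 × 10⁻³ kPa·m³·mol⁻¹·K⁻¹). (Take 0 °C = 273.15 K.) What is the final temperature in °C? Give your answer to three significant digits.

Convert: T₁ = 296.1 K.
Adiabatic (γ = 5/3), T V^(γ−1) and P V^γ constant: T₂ = T₁·(P₂/P₁)^((γ−1)/γ) = 336.6 K; V₂ = V₁·(P₁/P₂)^(1/γ) = 0.0002882 m³.
P constant ⇒ V ∝ T: P₃ = P₂; T₃ = T₂·(V₃/V₂) = 187.6 K.

T₃ ≈ -85.6 °C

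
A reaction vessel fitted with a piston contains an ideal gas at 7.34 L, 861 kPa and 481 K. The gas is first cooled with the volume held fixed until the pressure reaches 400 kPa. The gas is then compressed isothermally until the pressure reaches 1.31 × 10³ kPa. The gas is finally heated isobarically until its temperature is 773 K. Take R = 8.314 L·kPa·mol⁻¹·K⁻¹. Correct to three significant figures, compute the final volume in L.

V₄ ≈ 7.75 L

V constant ⇒ P ∝ T: V₂ = V₁; T₂ = T₁·(P₂/P₁) = 223.5 K.
T constant ⇒ Boyle's law P V = const: T₃ = T₂; V₃ = V₂·(P₂/P₃) = 2.241 L.
Isobaric, so V/T is constant: P₄ = P₃; V₄ = V₃·(T₄/T₃) = 7.753 L.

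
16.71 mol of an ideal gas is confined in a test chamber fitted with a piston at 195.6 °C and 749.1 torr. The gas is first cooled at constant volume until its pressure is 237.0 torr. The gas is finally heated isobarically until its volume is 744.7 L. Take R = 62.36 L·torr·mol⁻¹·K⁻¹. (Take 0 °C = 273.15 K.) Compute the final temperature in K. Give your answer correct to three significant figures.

Convert: T₁ = 468.8 K.
From PV = nRT: V₁ = nRT₁/P₁ = 652.1 L.
Isochoric, so P/T is constant: V₂ = V₁; T₂ = T₁·(P₂/P₁) = 148.3 K.
Isobaric, so V/T is constant: P₃ = P₂; T₃ = T₂·(V₃/V₂) = 169.4 K.

T₃ ≈ 169 K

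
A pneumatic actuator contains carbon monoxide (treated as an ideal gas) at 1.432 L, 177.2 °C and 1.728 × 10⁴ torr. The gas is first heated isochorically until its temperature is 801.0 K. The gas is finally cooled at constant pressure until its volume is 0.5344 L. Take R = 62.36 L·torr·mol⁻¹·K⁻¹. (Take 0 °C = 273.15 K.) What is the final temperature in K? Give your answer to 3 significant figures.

T₃ ≈ 299 K

Convert: T₁ = 450.3 K.
V constant ⇒ P ∝ T: V₂ = V₁; P₂ = P₁·(T₂/T₁) = 3.073e+04 torr.
P constant ⇒ V ∝ T: P₃ = P₂; T₃ = T₂·(V₃/V₂) = 298.9 K.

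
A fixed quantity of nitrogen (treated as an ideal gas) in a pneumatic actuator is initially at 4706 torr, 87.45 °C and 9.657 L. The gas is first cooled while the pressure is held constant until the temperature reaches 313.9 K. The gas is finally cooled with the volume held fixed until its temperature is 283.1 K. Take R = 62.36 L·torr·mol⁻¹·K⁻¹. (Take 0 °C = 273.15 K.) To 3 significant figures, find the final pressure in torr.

Convert: T₁ = 360.6 K.
Isobaric, so V/T is constant: P₂ = P₁; V₂ = V₁·(T₂/T₁) = 8.406 L.
V constant ⇒ P ∝ T: V₃ = V₂; P₃ = P₂·(T₃/T₂) = 4244 torr.

P₃ ≈ 4.24e+03 torr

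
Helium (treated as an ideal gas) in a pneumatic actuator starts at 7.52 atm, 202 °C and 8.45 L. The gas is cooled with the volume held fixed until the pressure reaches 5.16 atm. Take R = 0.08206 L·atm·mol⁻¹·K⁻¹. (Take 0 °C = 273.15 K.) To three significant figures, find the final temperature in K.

Convert: T₁ = 475.1 K.
V constant ⇒ P ∝ T: V₂ = V₁; T₂ = T₁·(P₂/P₁) = 326.0 K.

T₂ ≈ 326 K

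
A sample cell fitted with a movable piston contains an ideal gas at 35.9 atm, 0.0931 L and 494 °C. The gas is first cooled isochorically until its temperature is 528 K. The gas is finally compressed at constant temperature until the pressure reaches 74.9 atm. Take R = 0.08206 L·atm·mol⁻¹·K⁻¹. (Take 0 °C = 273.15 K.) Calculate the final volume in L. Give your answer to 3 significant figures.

Convert: T₁ = 767.1 K.
Isochoric, so P/T is constant: V₂ = V₁; P₂ = P₁·(T₂/T₁) = 24.71 atm.
Isothermal, so P V is constant: T₃ = T₂; V₃ = V₂·(P₂/P₃) = 0.03071 L.

V₃ ≈ 0.0307 L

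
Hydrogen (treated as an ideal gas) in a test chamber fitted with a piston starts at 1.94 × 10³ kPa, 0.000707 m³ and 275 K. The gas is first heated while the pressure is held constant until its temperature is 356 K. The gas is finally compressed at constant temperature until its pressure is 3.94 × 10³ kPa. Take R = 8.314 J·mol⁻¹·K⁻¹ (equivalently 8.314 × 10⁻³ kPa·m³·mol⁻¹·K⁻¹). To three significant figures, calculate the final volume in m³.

P constant ⇒ V ∝ T: P₂ = P₁; V₂ = V₁·(T₂/T₁) = 0.0009152 m³.
T constant ⇒ Boyle's law P V = const: T₃ = T₂; V₃ = V₂·(P₂/P₃) = 0.0004507 m³.

V₃ ≈ 0.000451 m³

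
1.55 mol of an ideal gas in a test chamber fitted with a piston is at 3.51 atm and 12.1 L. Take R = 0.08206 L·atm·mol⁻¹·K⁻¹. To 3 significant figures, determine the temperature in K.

T ≈ 334 K

PV = nRT ⇒ T = PV/(nR) = (3.51 × 12.1) / (1.55 × 0.08206)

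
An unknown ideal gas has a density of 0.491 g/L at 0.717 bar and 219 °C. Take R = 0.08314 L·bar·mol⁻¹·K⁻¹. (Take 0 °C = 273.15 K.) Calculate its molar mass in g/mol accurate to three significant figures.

M ≈ 28.0 g/mol

ρ = PM/(RT) ⇒ M = ρRT/P = (0.491 × 0.08314 × 492.1) / 0.717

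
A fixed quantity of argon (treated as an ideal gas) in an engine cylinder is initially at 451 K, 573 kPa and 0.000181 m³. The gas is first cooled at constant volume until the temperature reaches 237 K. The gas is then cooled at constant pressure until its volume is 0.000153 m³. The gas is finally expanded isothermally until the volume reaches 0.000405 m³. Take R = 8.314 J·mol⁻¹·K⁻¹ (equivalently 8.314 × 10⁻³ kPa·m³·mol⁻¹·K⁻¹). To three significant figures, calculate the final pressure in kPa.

V constant ⇒ P ∝ T: V₂ = V₁; P₂ = P₁·(T₂/T₁) = 301.1 kPa.
Isobaric, so V/T is constant: P₃ = P₂; T₃ = T₂·(V₃/V₂) = 200.3 K.
T constant ⇒ Boyle's law P V = const: T₄ = T₃; P₄ = P₃·(V₃/V₄) = 113.8 kPa.

P₄ ≈ 114 kPa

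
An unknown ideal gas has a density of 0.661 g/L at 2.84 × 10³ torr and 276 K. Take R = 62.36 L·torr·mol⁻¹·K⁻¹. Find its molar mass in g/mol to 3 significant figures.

ρ = PM/(RT) ⇒ M = ρRT/P = (0.661 × 62.36 × 276.0) / 2.84e+03

M ≈ 4.01 g/mol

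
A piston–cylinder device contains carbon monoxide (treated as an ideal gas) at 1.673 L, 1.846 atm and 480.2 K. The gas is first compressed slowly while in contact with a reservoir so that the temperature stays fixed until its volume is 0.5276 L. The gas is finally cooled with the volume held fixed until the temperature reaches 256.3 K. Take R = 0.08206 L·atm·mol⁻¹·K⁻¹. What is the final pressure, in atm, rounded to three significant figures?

P₃ ≈ 3.12 atm

Isothermal, so P V is constant: T₂ = T₁; P₂ = P₁·(V₁/V₂) = 5.854 atm.
Isochoric, so P/T is constant: V₃ = V₂; P₃ = P₂·(T₃/T₂) = 3.124 atm.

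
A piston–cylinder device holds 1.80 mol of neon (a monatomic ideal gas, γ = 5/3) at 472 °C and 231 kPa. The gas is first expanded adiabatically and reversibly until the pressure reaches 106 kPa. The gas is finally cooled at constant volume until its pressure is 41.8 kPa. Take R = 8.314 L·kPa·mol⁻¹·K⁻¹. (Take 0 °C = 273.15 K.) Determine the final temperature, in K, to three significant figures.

Convert: T₁ = 745.1 K.
From PV = nRT: V₁ = nRT₁/P₁ = 48.27 L.
Adiabatic (γ = 5/3), T V^(γ−1) and P V^γ constant: T₂ = T₁·(P₂/P₁)^((γ−1)/γ) = 545.7 K; V₂ = V₁·(P₁/P₂)^(1/γ) = 77.04 L.
V constant ⇒ P ∝ T: V₃ = V₂; T₃ = T₂·(P₃/P₂) = 215.2 K.

T₃ ≈ 215 K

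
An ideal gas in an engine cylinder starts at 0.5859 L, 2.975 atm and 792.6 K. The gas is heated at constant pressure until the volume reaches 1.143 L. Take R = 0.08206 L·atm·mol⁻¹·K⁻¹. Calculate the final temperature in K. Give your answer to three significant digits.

P constant ⇒ V ∝ T: P₂ = P₁; T₂ = T₁·(V₂/V₁) = 1546 K.

T₂ ≈ 1.55e+03 K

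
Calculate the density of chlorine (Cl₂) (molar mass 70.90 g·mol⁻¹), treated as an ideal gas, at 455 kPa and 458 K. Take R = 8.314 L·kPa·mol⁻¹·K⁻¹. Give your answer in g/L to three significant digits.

ρ ≈ 8.47 g/L

ρ = PM/(RT) = (455 × 70.90) / (8.314 × 458.0)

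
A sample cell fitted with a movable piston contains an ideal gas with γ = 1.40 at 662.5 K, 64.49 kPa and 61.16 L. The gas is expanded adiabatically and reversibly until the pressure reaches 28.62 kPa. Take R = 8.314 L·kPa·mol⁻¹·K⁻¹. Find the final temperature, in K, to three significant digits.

Adiabatic (γ = 1.40), T V^(γ−1) and P V^γ constant: T₂ = T₁·(P₂/P₁)^((γ−1)/γ) = 525.3 K; V₂ = V₁·(P₁/P₂)^(1/γ) = 109.3 L.

T₂ ≈ 525 K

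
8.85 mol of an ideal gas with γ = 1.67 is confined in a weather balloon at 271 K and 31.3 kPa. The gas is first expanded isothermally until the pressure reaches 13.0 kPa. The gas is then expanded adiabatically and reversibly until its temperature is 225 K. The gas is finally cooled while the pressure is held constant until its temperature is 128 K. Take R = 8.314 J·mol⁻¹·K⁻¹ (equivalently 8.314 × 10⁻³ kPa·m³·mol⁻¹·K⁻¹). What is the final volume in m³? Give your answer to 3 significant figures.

From PV = nRT: V₁ = nRT₁/P₁ = 0.6371 m³.
T constant ⇒ Boyle's law P V = const: T₂ = T₁; V₂ = V₁·(P₁/P₂) = 1.534 m³.
Reversible adiabatic, γ = 1.67: P₃ = P₂·(T₃/T₂)^(γ/(γ−1)) = 8.177 kPa; V₃ = V₂·(T₂/T₃)^(1/(γ−1)) = 2.025 m³.
P constant ⇒ V ∝ T: P₄ = P₃; V₄ = V₃·(T₄/T₃) = 1.152 m³.

V₄ ≈ 1.15 m³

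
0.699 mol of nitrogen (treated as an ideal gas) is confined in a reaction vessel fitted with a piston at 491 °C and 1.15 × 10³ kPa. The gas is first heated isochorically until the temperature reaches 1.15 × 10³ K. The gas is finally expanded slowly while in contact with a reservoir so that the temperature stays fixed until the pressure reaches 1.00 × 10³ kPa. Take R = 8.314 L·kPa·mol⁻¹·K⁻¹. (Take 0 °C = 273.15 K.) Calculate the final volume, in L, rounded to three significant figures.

V₃ ≈ 6.68 L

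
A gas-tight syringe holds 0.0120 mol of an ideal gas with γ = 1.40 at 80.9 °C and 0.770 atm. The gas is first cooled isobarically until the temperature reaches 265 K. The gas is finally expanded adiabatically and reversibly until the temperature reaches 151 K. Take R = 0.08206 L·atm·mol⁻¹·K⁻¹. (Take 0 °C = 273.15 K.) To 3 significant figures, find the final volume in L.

V₃ ≈ 1.38 L

Convert: T₁ = 354.0 K.
From PV = nRT: V₁ = nRT₁/P₁ = 0.4528 L.
Isobaric, so V/T is constant: P₂ = P₁; V₂ = V₁·(T₂/T₁) = 0.3389 L.
Reversible adiabatic, γ = 1.40: P₃ = P₂·(T₃/T₂)^(γ/(γ−1)) = 0.1075 atm; V₃ = V₂·(T₂/T₃)^(1/(γ−1)) = 1.383 L.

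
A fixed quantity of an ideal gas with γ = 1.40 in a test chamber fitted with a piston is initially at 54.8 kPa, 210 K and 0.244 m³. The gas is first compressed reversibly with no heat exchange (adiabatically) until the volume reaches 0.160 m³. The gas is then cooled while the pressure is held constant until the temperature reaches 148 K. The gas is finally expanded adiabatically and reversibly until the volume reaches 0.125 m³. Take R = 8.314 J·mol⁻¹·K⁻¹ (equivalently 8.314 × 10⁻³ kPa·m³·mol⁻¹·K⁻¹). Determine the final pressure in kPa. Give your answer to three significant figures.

P₄ ≈ 67.6 kPa

Reversible adiabatic, γ = 1.40: T₂ = T₁·(V₁/V₂)^(γ−1) = 248.6 K; P₂ = P₁·(V₁/V₂)^γ = 98.94 kPa.
Isobaric, so V/T is constant: P₃ = P₂; V₃ = V₂·(T₃/T₂) = 0.09525 m³.
Adiabatic (γ = 1.40), T V^(γ−1) and P V^γ constant: T₄ = T₃·(V₃/V₄)^(γ−1) = 132.8 K; P₄ = P₃·(V₃/V₄)^γ = 67.62 kPa.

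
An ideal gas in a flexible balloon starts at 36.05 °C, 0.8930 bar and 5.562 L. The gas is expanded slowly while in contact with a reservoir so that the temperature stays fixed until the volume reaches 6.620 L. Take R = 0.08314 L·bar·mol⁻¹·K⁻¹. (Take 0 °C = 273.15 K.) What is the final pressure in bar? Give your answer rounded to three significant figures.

P₂ ≈ 0.750 bar

Convert: T₁ = 309.2 K.
T constant ⇒ Boyle's law P V = const: T₂ = T₁; P₂ = P₁·(V₁/V₂) = 0.7503 bar.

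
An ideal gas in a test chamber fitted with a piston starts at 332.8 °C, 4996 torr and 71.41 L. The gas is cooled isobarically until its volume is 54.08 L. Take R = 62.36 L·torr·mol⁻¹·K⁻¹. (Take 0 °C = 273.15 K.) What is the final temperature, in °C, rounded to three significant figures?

T₂ ≈ 186 °C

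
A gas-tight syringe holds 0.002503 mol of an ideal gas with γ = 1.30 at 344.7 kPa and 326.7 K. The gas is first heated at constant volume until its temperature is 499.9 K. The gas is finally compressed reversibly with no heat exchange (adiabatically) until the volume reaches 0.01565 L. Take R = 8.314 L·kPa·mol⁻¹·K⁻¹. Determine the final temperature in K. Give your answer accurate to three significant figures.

From PV = nRT: V₁ = nRT₁/P₁ = 0.01972 L.
V constant ⇒ P ∝ T: V₂ = V₁; P₂ = P₁·(T₂/T₁) = 527.4 kPa.
Reversible adiabatic, γ = 1.30: T₃ = T₂·(V₂/V₃)^(γ−1) = 535.8 K; P₃ = P₂·(V₂/V₃)^γ = 712.5 kPa.

T₃ ≈ 536 K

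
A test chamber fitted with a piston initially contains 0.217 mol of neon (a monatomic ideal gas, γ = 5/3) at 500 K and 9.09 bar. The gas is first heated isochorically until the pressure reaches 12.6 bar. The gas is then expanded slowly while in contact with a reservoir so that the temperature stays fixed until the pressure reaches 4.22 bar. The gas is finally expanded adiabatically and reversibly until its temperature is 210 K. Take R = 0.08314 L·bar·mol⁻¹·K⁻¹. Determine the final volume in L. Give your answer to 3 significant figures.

V₄ ≈ 17.8 L

From PV = nRT: V₁ = nRT₁/P₁ = 0.9924 L.
V constant ⇒ P ∝ T: V₂ = V₁; T₂ = T₁·(P₂/P₁) = 693.1 K.
Isothermal, so P V is constant: T₃ = T₂; V₃ = V₂·(P₂/P₃) = 2.963 L.
Reversible adiabatic, γ = 5/3: P₄ = P₃·(T₄/T₃)^(γ/(γ−1)) = 0.2133 bar; V₄ = V₃·(T₃/T₄)^(1/(γ−1)) = 17.77 L.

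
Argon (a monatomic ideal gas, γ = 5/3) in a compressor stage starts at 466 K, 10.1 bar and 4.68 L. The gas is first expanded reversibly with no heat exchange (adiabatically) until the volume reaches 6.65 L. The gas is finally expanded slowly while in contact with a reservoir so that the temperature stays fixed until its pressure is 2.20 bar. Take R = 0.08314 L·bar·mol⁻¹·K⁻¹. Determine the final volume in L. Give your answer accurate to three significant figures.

Adiabatic (γ = 5/3), T V^(γ−1) and P V^γ constant: T₂ = T₁·(V₁/V₂)^(γ−1) = 368.7 K; P₂ = P₁·(V₁/V₂)^γ = 5.624 bar.
Isothermal, so P V is constant: T₃ = T₂; V₃ = V₂·(P₂/P₃) = 17.00 L.

V₃ ≈ 17.0 L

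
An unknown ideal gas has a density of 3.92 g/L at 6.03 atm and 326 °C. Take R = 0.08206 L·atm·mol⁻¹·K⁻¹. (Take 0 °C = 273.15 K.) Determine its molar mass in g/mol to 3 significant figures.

M ≈ 32.0 g/mol

ρ = PM/(RT) ⇒ M = ρRT/P = (3.92 × 0.08206 × 599.1) / 6.03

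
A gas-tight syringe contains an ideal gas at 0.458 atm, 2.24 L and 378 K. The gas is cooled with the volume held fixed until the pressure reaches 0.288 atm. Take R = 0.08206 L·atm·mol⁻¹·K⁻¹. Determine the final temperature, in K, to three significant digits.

T₂ ≈ 238 K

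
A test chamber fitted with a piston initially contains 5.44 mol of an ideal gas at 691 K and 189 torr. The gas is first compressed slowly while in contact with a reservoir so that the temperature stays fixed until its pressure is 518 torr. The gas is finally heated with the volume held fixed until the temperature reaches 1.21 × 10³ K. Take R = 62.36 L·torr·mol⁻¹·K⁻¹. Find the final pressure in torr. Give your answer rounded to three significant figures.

P₃ ≈ 907 torr

From PV = nRT: V₁ = nRT₁/P₁ = 1240 L.
Isothermal, so P V is constant: T₂ = T₁; V₂ = V₁·(P₁/P₂) = 452.5 L.
V constant ⇒ P ∝ T: V₃ = V₂; P₃ = P₂·(T₃/T₂) = 907.1 torr.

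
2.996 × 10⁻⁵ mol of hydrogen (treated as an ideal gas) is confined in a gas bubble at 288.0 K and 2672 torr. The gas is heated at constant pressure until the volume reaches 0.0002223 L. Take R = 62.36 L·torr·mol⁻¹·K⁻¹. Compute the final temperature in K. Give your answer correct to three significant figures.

From PV = nRT: V₁ = nRT₁/P₁ = 0.0002014 L.
P constant ⇒ V ∝ T: P₂ = P₁; T₂ = T₁·(V₂/V₁) = 317.9 K.

T₂ ≈ 318 K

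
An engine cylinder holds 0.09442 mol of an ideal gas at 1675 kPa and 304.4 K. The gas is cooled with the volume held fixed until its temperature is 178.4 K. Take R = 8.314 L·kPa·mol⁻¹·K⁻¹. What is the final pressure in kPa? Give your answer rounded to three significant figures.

P₂ ≈ 982 kPa

From PV = nRT: V₁ = nRT₁/P₁ = 0.1427 L.
V constant ⇒ P ∝ T: V₂ = V₁; P₂ = P₁·(T₂/T₁) = 981.7 kPa.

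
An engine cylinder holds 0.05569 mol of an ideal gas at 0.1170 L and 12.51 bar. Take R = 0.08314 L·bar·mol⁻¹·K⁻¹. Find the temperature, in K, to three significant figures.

T ≈ 316 K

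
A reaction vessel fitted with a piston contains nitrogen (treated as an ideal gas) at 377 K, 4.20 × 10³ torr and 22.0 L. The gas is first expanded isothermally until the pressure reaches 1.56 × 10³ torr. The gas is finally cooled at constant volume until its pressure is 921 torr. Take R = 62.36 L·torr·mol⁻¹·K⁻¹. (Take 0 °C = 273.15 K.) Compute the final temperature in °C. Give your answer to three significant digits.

T₃ ≈ -50.6 °C

Isothermal, so P V is constant: T₂ = T₁; V₂ = V₁·(P₁/P₂) = 59.23 L.
Isochoric, so P/T is constant: V₃ = V₂; T₃ = T₂·(P₃/P₂) = 222.6 K.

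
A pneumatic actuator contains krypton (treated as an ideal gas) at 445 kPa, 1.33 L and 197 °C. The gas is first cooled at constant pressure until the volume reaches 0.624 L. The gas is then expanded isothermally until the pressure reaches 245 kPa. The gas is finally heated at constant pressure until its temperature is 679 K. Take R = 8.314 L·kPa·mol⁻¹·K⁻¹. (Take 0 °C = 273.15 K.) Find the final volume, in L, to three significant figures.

Convert: T₁ = 470.1 K.
Isobaric, so V/T is constant: P₂ = P₁; T₂ = T₁·(V₂/V₁) = 220.6 K.
T constant ⇒ Boyle's law P V = const: T₃ = T₂; V₃ = V₂·(P₂/P₃) = 1.133 L.
Isobaric, so V/T is constant: P₄ = P₃; V₄ = V₃·(T₄/T₃) = 3.489 L.

V₄ ≈ 3.49 L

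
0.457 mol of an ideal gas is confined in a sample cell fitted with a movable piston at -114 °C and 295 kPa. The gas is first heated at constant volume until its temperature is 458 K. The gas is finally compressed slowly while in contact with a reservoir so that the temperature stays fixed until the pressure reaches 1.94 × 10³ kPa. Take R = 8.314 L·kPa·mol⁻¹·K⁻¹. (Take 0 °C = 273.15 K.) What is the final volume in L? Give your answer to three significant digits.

V₃ ≈ 0.897 L

Convert: T₁ = 159.1 K.
From PV = nRT: V₁ = nRT₁/P₁ = 2.050 L.
Isochoric, so P/T is constant: V₂ = V₁; P₂ = P₁·(T₂/T₁) = 848.9 kPa.
T constant ⇒ Boyle's law P V = const: T₃ = T₂; V₃ = V₂·(P₂/P₃) = 0.8970 L.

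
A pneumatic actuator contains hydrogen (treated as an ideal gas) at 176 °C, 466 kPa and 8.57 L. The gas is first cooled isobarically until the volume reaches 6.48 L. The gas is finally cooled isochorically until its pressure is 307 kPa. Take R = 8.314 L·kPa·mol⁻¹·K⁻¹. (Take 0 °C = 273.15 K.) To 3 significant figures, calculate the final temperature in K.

Convert: T₁ = 449.1 K.
P constant ⇒ V ∝ T: P₂ = P₁; T₂ = T₁·(V₂/V₁) = 339.6 K.
V constant ⇒ P ∝ T: V₃ = V₂; T₃ = T₂·(P₃/P₂) = 223.7 K.

T₃ ≈ 224 K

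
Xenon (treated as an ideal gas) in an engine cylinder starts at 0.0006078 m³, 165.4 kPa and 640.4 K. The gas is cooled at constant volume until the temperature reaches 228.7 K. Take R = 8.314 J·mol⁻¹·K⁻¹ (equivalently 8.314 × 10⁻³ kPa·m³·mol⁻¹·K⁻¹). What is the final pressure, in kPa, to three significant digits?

P₂ ≈ 59.1 kPa

V constant ⇒ P ∝ T: V₂ = V₁; P₂ = P₁·(T₂/T₁) = 59.07 kPa.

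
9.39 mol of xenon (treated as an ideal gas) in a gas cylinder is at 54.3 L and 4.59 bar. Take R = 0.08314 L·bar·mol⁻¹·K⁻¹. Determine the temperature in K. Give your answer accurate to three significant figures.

PV = nRT ⇒ T = PV/(nR) = (4.59 × 54.3) / (9.39 × 0.08314)

T ≈ 319 K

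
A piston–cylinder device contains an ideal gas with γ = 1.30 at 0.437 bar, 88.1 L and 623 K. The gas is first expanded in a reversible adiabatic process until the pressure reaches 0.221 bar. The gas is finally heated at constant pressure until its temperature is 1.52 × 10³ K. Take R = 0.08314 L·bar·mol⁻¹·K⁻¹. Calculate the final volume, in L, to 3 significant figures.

Adiabatic (γ = 1.30), T V^(γ−1) and P V^γ constant: T₂ = T₁·(P₂/P₁)^((γ−1)/γ) = 532.3 K; V₂ = V₁·(P₁/P₂)^(1/γ) = 148.8 L.
P constant ⇒ V ∝ T: P₃ = P₂; V₃ = V₂·(T₃/T₂) = 425.0 L.

V₃ ≈ 425 L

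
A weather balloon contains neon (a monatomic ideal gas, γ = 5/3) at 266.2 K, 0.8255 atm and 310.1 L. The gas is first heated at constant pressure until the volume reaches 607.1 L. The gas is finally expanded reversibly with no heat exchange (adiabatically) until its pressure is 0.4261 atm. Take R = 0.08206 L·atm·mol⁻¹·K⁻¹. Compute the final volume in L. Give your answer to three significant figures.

V₃ ≈ 903 L

Isobaric, so V/T is constant: P₂ = P₁; T₂ = T₁·(V₂/V₁) = 521.2 K.
Adiabatic (γ = 5/3), T V^(γ−1) and P V^γ constant: T₃ = T₂·(P₃/P₂)^((γ−1)/γ) = 400.0 K; V₃ = V₂·(P₂/P₃)^(1/γ) = 902.8 L.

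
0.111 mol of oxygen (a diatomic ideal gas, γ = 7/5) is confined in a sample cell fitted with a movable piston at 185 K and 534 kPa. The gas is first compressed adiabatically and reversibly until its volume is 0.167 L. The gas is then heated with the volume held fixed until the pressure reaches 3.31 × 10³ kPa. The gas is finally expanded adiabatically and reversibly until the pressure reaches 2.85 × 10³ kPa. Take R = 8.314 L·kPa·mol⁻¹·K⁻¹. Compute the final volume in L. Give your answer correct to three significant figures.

V₄ ≈ 0.186 L

From PV = nRT: V₁ = nRT₁/P₁ = 0.3197 L.
Reversible adiabatic, γ = 7/5: T₂ = T₁·(V₁/V₂)^(γ−1) = 239.9 K; P₂ = P₁·(V₁/V₂)^γ = 1326 kPa.
V constant ⇒ P ∝ T: V₃ = V₂; T₃ = T₂·(P₃/P₂) = 599.0 K.
Adiabatic (γ = 7/5), T V^(γ−1) and P V^γ constant: T₄ = T₃·(P₄/P₃)^((γ−1)/γ) = 573.9 K; V₄ = V₃·(P₃/P₄)^(1/γ) = 0.1858 L.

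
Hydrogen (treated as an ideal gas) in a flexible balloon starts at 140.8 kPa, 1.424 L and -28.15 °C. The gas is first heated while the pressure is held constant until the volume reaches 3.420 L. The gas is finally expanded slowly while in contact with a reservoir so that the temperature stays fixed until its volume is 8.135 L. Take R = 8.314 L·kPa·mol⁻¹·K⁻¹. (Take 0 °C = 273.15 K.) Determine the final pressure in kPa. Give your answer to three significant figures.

Convert: T₁ = 245.0 K.
P constant ⇒ V ∝ T: P₂ = P₁; T₂ = T₁·(V₂/V₁) = 588.4 K.
T constant ⇒ Boyle's law P V = const: T₃ = T₂; P₃ = P₂·(V₂/V₃) = 59.19 kPa.

P₃ ≈ 59.2 kPa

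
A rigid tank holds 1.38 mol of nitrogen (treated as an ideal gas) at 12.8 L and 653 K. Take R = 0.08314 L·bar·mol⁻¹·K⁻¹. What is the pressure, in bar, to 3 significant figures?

P ≈ 5.85 bar

PV = nRT ⇒ P = nRT/V = (1.38 × 0.08314 × 653) / 12.8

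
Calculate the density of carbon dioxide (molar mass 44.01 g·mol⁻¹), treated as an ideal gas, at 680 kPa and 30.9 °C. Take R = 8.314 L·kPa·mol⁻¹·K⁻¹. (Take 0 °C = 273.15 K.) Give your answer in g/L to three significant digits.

ρ ≈ 11.8 g/L

ρ = PM/(RT) = (680 × 44.01) / (8.314 × 304.0)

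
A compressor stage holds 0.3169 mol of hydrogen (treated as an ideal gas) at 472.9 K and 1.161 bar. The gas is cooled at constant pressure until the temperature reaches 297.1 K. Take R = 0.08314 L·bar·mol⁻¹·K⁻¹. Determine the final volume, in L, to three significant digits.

V₂ ≈ 6.74 L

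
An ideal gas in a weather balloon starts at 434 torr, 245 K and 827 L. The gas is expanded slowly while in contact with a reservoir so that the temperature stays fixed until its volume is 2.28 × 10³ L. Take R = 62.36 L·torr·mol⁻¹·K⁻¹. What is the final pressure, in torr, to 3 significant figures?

P₂ ≈ 157 torr

Isothermal, so P V is constant: T₂ = T₁; P₂ = P₁·(V₁/V₂) = 157.4 torr.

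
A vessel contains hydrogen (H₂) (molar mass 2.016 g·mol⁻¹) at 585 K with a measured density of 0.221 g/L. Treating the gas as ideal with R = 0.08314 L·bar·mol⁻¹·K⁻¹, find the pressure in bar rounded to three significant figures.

ρ = PM/(RT) ⇒ P = ρRT/M = (0.221 × 0.08314 × 585.0) / 2.016

P ≈ 5.33 bar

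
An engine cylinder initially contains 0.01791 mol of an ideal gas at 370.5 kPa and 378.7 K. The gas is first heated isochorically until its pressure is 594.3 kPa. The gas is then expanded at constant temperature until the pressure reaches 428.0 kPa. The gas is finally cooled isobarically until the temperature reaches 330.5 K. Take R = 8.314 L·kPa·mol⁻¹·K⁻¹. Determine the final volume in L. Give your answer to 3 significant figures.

From PV = nRT: V₁ = nRT₁/P₁ = 0.1522 L.
Isochoric, so P/T is constant: V₂ = V₁; T₂ = T₁·(P₂/P₁) = 607.5 K.
T constant ⇒ Boyle's law P V = const: T₃ = T₂; V₃ = V₂·(P₂/P₃) = 0.2113 L.
P constant ⇒ V ∝ T: P₄ = P₃; V₄ = V₃·(T₄/T₃) = 0.1150 L.

V₄ ≈ 0.115 L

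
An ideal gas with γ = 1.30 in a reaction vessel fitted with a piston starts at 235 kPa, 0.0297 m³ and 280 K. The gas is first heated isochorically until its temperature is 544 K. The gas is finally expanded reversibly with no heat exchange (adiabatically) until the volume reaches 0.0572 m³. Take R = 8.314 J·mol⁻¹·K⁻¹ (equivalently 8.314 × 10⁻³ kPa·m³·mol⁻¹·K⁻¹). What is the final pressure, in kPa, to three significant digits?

P₃ ≈ 195 kPa

Isochoric, so P/T is constant: V₂ = V₁; P₂ = P₁·(T₂/T₁) = 456.6 kPa.
Adiabatic (γ = 1.30), T V^(γ−1) and P V^γ constant: T₃ = T₂·(V₂/V₃)^(γ−1) = 446.9 K; P₃ = P₂·(V₂/V₃)^γ = 194.7 kPa.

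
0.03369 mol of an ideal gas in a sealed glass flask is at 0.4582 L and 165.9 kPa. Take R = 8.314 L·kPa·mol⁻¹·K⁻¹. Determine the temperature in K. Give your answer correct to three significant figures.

T ≈ 271 K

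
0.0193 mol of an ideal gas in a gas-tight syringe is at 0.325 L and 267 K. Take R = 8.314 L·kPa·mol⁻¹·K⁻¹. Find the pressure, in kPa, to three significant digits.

P ≈ 132 kPa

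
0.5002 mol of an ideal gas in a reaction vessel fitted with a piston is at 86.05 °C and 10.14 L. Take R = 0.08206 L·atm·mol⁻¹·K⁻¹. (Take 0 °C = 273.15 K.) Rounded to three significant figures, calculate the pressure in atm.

P ≈ 1.45 atm

Convert: T = 359.20 K.
PV = nRT ⇒ P = nRT/V = (0.5002 × 0.08206 × 359.20) / 10.14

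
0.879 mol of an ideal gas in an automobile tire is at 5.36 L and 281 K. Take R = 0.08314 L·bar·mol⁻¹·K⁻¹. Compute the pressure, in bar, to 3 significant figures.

PV = nRT ⇒ P = nRT/V = (0.879 × 0.08314 × 281) / 5.36

P ≈ 3.83 bar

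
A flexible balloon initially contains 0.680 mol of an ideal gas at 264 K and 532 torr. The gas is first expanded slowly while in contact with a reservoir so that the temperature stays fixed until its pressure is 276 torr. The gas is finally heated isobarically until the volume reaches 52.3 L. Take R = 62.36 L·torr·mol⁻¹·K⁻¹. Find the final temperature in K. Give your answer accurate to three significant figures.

T₃ ≈ 340 K

From PV = nRT: V₁ = nRT₁/P₁ = 21.04 L.
T constant ⇒ Boyle's law P V = const: T₂ = T₁; V₂ = V₁·(P₁/P₂) = 40.56 L.
P constant ⇒ V ∝ T: P₃ = P₂; T₃ = T₂·(V₃/V₂) = 340.4 K.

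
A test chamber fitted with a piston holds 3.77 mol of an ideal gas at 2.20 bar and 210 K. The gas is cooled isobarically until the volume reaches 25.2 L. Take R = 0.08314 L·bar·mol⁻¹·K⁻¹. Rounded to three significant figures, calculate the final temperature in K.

T₂ ≈ 177 K

From PV = nRT: V₁ = nRT₁/P₁ = 29.92 L.
Isobaric, so V/T is constant: P₂ = P₁; T₂ = T₁·(V₂/V₁) = 176.9 K.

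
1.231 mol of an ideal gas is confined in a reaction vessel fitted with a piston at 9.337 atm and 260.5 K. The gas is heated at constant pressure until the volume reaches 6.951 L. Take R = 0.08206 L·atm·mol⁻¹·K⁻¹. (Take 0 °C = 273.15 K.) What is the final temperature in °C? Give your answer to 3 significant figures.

T₂ ≈ 369 °C

From PV = nRT: V₁ = nRT₁/P₁ = 2.818 L.
P constant ⇒ V ∝ T: P₂ = P₁; T₂ = T₁·(V₂/V₁) = 642.5 K.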